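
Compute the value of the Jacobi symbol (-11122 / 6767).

0

(-11122 / 6767)
  = -(11122 / 6767)    [6767 ≡ 3 mod 4 ⇒ (-1 / 6767) = -1]
  = -(4355 / 6767)    [11122 ≡ 4355 mod 6767]
  = (6767 / 4355)    [QR: both ≡ 3 mod 4, sign flips]
  = (2412 / 4355)    [6767 ≡ 2412 mod 4355]
  = (603 / 4355)    [4355 ≡ 3 mod 8 ⇒ (2 / 4355)^2 = +1]
  = -(4355 / 603)    [QR: both ≡ 3 mod 4, sign flips]
  = -(134 / 603)    [4355 ≡ 134 mod 603]
  = (67 / 603)    [603 ≡ 3 mod 8 ⇒ (2 / 603) = -1]
  = -(603 / 67)    [QR: both ≡ 3 mod 4, sign flips]
  = -(0 / 67)    [603 ≡ 0 mod 67]
  = 0    [numerator 0, gcd > 1]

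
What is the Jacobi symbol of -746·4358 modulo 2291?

By multiplicativity, (-746·4358/2291) = (-746/2291)·(4358/2291).
First factor (-746/2291):
Reduce the numerator: -746 ≡ 1545 (mod 2291), so (-746/2291) = (1545/2291).
1545 ≡ 1 (mod 4), so quadratic reciprocity gives (1545/2291) = (2291/1545). Reduce: 2291 ≡ 746 (mod 1545). Now have (746/1545).
Factor out 2: 746 = 2·373. Since 1545 ≡ 1 (mod 8), (2/1545) = +1. Now have (373/1545).
373 ≡ 1 (mod 4), so quadratic reciprocity gives (373/1545) = (1545/373). Reduce: 1545 ≡ 53 (mod 373). Now have (53/373).
53 ≡ 1 (mod 4), so quadratic reciprocity gives (53/373) = (373/53). Reduce: 373 ≡ 2 (mod 53). Now have (2/53).
Factor out 2: 2 = 2. Since 53 ≡ 5 (mod 8), (2/53) = -1. Now have -(1/53).
(1/53) = 1. Collecting the sign factors: -1.
Second factor (4358/2291):
Reduce the numerator: 4358 ≡ 2067 (mod 2291), so (4358/2291) = (2067/2291).
Both 2067 ≡ 3 and 2291 ≡ 3 (mod 4), so reciprocity gives (2067/2291) = -(2291/2067). Reduce: 2291 ≡ 224 (mod 2067). Now have -(224/2067).
Factor out 2: 224 = 2^5·7. Since 2067 ≡ 3 (mod 8), (2/2067) = -1, and (2/2067)^5 = -1. Now have (7/2067).
Both 7 ≡ 3 and 2067 ≡ 3 (mod 4), so reciprocity gives (7/2067) = -(2067/7). Reduce: 2067 ≡ 2 (mod 7). Now have -(2/7).
Factor out 2: 2 = 2. Since 7 ≡ 7 (mod 8), (2/7) = +1. Now have -(1/7).
(1/7) = 1. Collecting the sign factors: -1.
Product: (-1)·(-1) = 1.

1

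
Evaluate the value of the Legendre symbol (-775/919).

(-775/919)
  = (144/919)    [-775 ≡ 144 mod 919]
  = (9/919)    [919 ≡ 7 mod 8 ⇒ (2/919)^4 = +1]
  = (919/9)    [QR: 9 ≡ 1 mod 4, sign kept]
  = (1/9)    [919 ≡ 1 mod 9]
  = 1    [(1/9) = 1]

1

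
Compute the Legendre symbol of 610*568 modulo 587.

By multiplicativity, (610·568|587) = (610|587)·(568|587).
First factor (610|587):
Reduce the numerator: 610 ≡ 23 (mod 587), so (610|587) = (23|587).
Both 23 ≡ 3 and 587 ≡ 3 (mod 4), so reciprocity gives (23|587) = -(587|23). Reduce: 587 ≡ 12 (mod 23). Now have -(12|23).
Factor out 2: 12 = 2^2·3. Since 23 ≡ 7 (mod 8), (2|23) = +1, and (2|23)^2 = +1. Now have -(3|23).
Both 3 ≡ 3 and 23 ≡ 3 (mod 4), so reciprocity gives (3|23) = -(23|3). Reduce: 23 ≡ 2 (mod 3). Now have (2|3).
Factor out 2: 2 = 2. Since 3 ≡ 3 (mod 8), (2|3) = -1. Now have -(1|3).
(1|3) = 1. Collecting the sign factors: -1.
Second factor (568|587):
Factor out 2: 568 = 2^3·71. Since 587 ≡ 3 (mod 8), (2|587) = -1, and (2|587)^3 = -1. Now have -(71|587).
Both 71 ≡ 3 and 587 ≡ 3 (mod 4), so reciprocity gives (71|587) = -(587|71). Reduce: 587 ≡ 19 (mod 71). Now have (19|71).
Both 19 ≡ 3 and 71 ≡ 3 (mod 4), so reciprocity gives (19|71) = -(71|19). Reduce: 71 ≡ 14 (mod 19). Now have -(14|19).
Factor out 2: 14 = 2·7. Since 19 ≡ 3 (mod 8), (2|19) = -1. Now have (7|19).
Both 7 ≡ 3 and 19 ≡ 3 (mod 4), so reciprocity gives (7|19) = -(19|7). Reduce: 19 ≡ 5 (mod 7). Now have -(5|7).
5 ≡ 1 (mod 4), so quadratic reciprocity gives (5|7) = (7|5). Reduce: 7 ≡ 2 (mod 5). Now have -(2|5).
Factor out 2: 2 = 2. Since 5 ≡ 5 (mod 8), (2|5) = -1. Now have (1|5).
(1|5) = 1. Collecting the sign factors: 1.
Product: (-1)·(1) = -1.

-1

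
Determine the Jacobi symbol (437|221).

Reduce the numerator: 437 ≡ 216 (mod 221), so (437|221) = (216|221).
Factor out 2: 216 = 2^3·27. Since 221 ≡ 5 (mod 8), (2|221) = -1, and (2|221)^3 = -1. Now have -(27|221).
221 ≡ 1 (mod 4), so quadratic reciprocity gives (27|221) = (221|27). Reduce: 221 ≡ 5 (mod 27). Now have -(5|27).
5 ≡ 1 (mod 4), so quadratic reciprocity gives (5|27) = (27|5). Reduce: 27 ≡ 2 (mod 5). Now have -(2|5).
Factor out 2: 2 = 2. Since 5 ≡ 5 (mod 8), (2|5) = -1. Now have (1|5).
(1|5) = 1. Collecting the sign factors: 1.

1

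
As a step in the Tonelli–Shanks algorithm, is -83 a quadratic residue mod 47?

Pull out -1: (-83/47) = (-1/47)·(83/47). Since 47 ≡ 3 (mod 4), (-1/47) = -1. Now have -(83/47).
Reduce the numerator: 83 ≡ 36 (mod 47), so (83/47) = (36/47).
Factor out 2: 36 = 2^2·9. Since 47 ≡ 7 (mod 8), (2/47) = +1, and (2/47)^2 = +1. Now have -(9/47).
9 ≡ 1 (mod 4), so quadratic reciprocity gives (9/47) = (47/9). Reduce: 47 ≡ 2 (mod 9). Now have -(2/9).
Factor out 2: 2 = 2. Since 9 ≡ 1 (mod 8), (2/9) = +1. Now have -(1/9).
(1/9) = 1. Collecting the sign factors: -1.
(-83/47) = -1, and 47 is prime, so -83 is not a quadratic residue mod 47.

no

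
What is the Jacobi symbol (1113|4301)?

-1

1113 ≡ 1 (mod 4), so quadratic reciprocity gives (1113|4301) = (4301|1113). Reduce: 4301 ≡ 962 (mod 1113). Now have (962|1113).
Factor out 2: 962 = 2·481. Since 1113 ≡ 1 (mod 8), (2|1113) = +1. Now have (481|1113).
481 ≡ 1 (mod 4), so quadratic reciprocity gives (481|1113) = (1113|481). Reduce: 1113 ≡ 151 (mod 481). Now have (151|481).
481 ≡ 1 (mod 4), so quadratic reciprocity gives (151|481) = (481|151). Reduce: 481 ≡ 28 (mod 151). Now have (28|151).
Factor out 2: 28 = 2^2·7. Since 151 ≡ 7 (mod 8), (2|151) = +1, and (2|151)^2 = +1. Now have (7|151).
Both 7 ≡ 3 and 151 ≡ 3 (mod 4), so reciprocity gives (7|151) = -(151|7). Reduce: 151 ≡ 4 (mod 7). Now have -(4|7).
Factor out 2: 4 = 2^2. Since 7 ≡ 7 (mod 8), (2|7) = +1, and (2|7)^2 = +1. Now have -(1|7).
(1|7) = 1. Collecting the sign factors: -1.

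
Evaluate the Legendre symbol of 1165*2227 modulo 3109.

1

By multiplicativity, (1165·2227/3109) = (1165/3109)·(2227/3109).
First factor (1165/3109):
(1165/3109)
  = (3109/1165)    [QR: 1165 ≡ 1 mod 4, sign kept]
  = (779/1165)    [3109 ≡ 779 mod 1165]
  = (1165/779)    [QR: 1165 ≡ 1 mod 4, sign kept]
  = (386/779)    [1165 ≡ 386 mod 779]
  = -(193/779)    [779 ≡ 3 mod 8 ⇒ (2/779) = -1]
  = -(779/193)    [QR: 193 ≡ 1 mod 4, sign kept]
  = -(7/193)    [779 ≡ 7 mod 193]
  = -(193/7)    [QR: 193 ≡ 1 mod 4, sign kept]
  = -(4/7)    [193 ≡ 4 mod 7]
  = -(1/7)    [7 ≡ 7 mod 8 ⇒ (2/7)^2 = +1]
  = -1    [(1/7) = 1]
Second factor (2227/3109):
(2227/3109)
  = (3109/2227)    [QR: 3109 ≡ 1 mod 4, sign kept]
  = (882/2227)    [3109 ≡ 882 mod 2227]
  = -(441/2227)    [2227 ≡ 3 mod 8 ⇒ (2/2227) = -1]
  = -(2227/441)    [QR: 441 ≡ 1 mod 4, sign kept]
  = -(22/441)    [2227 ≡ 22 mod 441]
  = -(11/441)    [441 ≡ 1 mod 8 ⇒ (2/441) = +1]
  = -(441/11)    [QR: 441 ≡ 1 mod 4, sign kept]
  = -(1/11)    [441 ≡ 1 mod 11]
  = -1    [(1/11) = 1]
Product: (-1)·(-1) = 1.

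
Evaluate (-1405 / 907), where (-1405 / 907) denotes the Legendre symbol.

Reduce the numerator: -1405 ≡ 409 (mod 907), so (-1405 / 907) = (409 / 907).
409 ≡ 1 (mod 4), so quadratic reciprocity gives (409 / 907) = (907 / 409). Reduce: 907 ≡ 89 (mod 409). Now have (89 / 409).
89 ≡ 1 (mod 4), so quadratic reciprocity gives (89 / 409) = (409 / 89). Reduce: 409 ≡ 53 (mod 89). Now have (53 / 89).
53 ≡ 1 (mod 4), so quadratic reciprocity gives (53 / 89) = (89 / 53). Reduce: 89 ≡ 36 (mod 53). Now have (36 / 53).
Factor out 2: 36 = 2^2·9. Since 53 ≡ 5 (mod 8), (2 / 53) = -1, and (2 / 53)^2 = +1. Now have (9 / 53).
9 ≡ 1 (mod 4), so quadratic reciprocity gives (9 / 53) = (53 / 9). Reduce: 53 ≡ 8 (mod 9). Now have (8 / 9).
Factor out 2: 8 = 2^3. Since 9 ≡ 1 (mod 8), (2 / 9) = +1, and (2 / 9)^3 = +1. Now have (1 / 9).
(1 / 9) = 1. Collecting the sign factors: 1.

1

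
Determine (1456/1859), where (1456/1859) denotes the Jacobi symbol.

0

Factor out 2: 1456 = 2^4·91. Since 1859 ≡ 3 (mod 8), (2/1859) = -1, and (2/1859)^4 = +1. Now have (91/1859).
Both 91 ≡ 3 and 1859 ≡ 3 (mod 4), so reciprocity gives (91/1859) = -(1859/91). Reduce: 1859 ≡ 39 (mod 91). Now have -(39/91).
Both 39 ≡ 3 and 91 ≡ 3 (mod 4), so reciprocity gives (39/91) = -(91/39). Reduce: 91 ≡ 13 (mod 39). Now have (13/39).
13 ≡ 1 (mod 4), so quadratic reciprocity gives (13/39) = (39/13). Reduce: 39 ≡ 0 (mod 13). Now have (0/13).
The numerator is now 0 with denominator 13 > 1: the symbol is 0.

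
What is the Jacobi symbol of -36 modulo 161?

1

Reduce the numerator: -36 ≡ 125 (mod 161), so (-36/161) = (125/161).
125 ≡ 1 (mod 4), so quadratic reciprocity gives (125/161) = (161/125). Reduce: 161 ≡ 36 (mod 125). Now have (36/125).
Factor out 2: 36 = 2^2·9. Since 125 ≡ 5 (mod 8), (2/125) = -1, and (2/125)^2 = +1. Now have (9/125).
9 ≡ 1 (mod 4), so quadratic reciprocity gives (9/125) = (125/9). Reduce: 125 ≡ 8 (mod 9). Now have (8/9).
Factor out 2: 8 = 2^3. Since 9 ≡ 1 (mod 8), (2/9) = +1, and (2/9)^3 = +1. Now have (1/9).
(1/9) = 1. Collecting the sign factors: 1.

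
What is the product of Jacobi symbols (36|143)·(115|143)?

-1

By multiplicativity, (36·115|143) = (36|143)·(115|143).
First factor (36|143):
Factor out 2: 36 = 2^2·9. Since 143 ≡ 7 (mod 8), (2|143) = +1, and (2|143)^2 = +1. Now have (9|143).
9 ≡ 1 (mod 4), so quadratic reciprocity gives (9|143) = (143|9). Reduce: 143 ≡ 8 (mod 9). Now have (8|9).
Factor out 2: 8 = 2^3. Since 9 ≡ 1 (mod 8), (2|9) = +1, and (2|9)^3 = +1. Now have (1|9).
(1|9) = 1. Collecting the sign factors: 1.
Second factor (115|143):
Both 115 ≡ 3 and 143 ≡ 3 (mod 4), so reciprocity gives (115|143) = -(143|115). Reduce: 143 ≡ 28 (mod 115). Now have -(28|115).
Factor out 2: 28 = 2^2·7. Since 115 ≡ 3 (mod 8), (2|115) = -1, and (2|115)^2 = +1. Now have -(7|115).
Both 7 ≡ 3 and 115 ≡ 3 (mod 4), so reciprocity gives (7|115) = -(115|7). Reduce: 115 ≡ 3 (mod 7). Now have (3|7).
Both 3 ≡ 3 and 7 ≡ 3 (mod 4), so reciprocity gives (3|7) = -(7|3). Reduce: 7 ≡ 1 (mod 3). Now have -(1|3).
(1|3) = 1. Collecting the sign factors: -1.
Product: (1)·(-1) = -1.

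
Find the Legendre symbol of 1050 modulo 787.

1

(1050/787)
  = (263/787)    [1050 ≡ 263 mod 787]
  = -(787/263)    [QR: both ≡ 3 mod 4, sign flips]
  = -(261/263)    [787 ≡ 261 mod 263]
  = -(263/261)    [QR: 261 ≡ 1 mod 4, sign kept]
  = -(2/261)    [263 ≡ 2 mod 261]
  = (1/261)    [261 ≡ 5 mod 8 ⇒ (2/261) = -1]
  = 1    [(1/261) = 1]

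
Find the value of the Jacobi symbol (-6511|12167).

(-6511|12167)
  = (5656|12167)    [-6511 ≡ 5656 mod 12167]
  = (707|12167)    [12167 ≡ 7 mod 8 ⇒ (2|12167)^3 = +1]
  = -(12167|707)    [QR: both ≡ 3 mod 4, sign flips]
  = -(148|707)    [12167 ≡ 148 mod 707]
  = -(37|707)    [707 ≡ 3 mod 8 ⇒ (2|707)^2 = +1]
  = -(707|37)    [QR: 37 ≡ 1 mod 4, sign kept]
  = -(4|37)    [707 ≡ 4 mod 37]
  = -(1|37)    [37 ≡ 5 mod 8 ⇒ (2|37)^2 = +1]
  = -1    [(1|37) = 1]

-1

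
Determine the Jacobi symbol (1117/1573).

1

1117 ≡ 1 (mod 4), so quadratic reciprocity gives (1117/1573) = (1573/1117). Reduce: 1573 ≡ 456 (mod 1117). Now have (456/1117).
Factor out 2: 456 = 2^3·57. Since 1117 ≡ 5 (mod 8), (2/1117) = -1, and (2/1117)^3 = -1. Now have -(57/1117).
57 ≡ 1 (mod 4), so quadratic reciprocity gives (57/1117) = (1117/57). Reduce: 1117 ≡ 34 (mod 57). Now have -(34/57).
Factor out 2: 34 = 2·17. Since 57 ≡ 1 (mod 8), (2/57) = +1. Now have -(17/57).
17 ≡ 1 (mod 4), so quadratic reciprocity gives (17/57) = (57/17). Reduce: 57 ≡ 6 (mod 17). Now have -(6/17).
Factor out 2: 6 = 2·3. Since 17 ≡ 1 (mod 8), (2/17) = +1. Now have -(3/17).
17 ≡ 1 (mod 4), so quadratic reciprocity gives (3/17) = (17/3). Reduce: 17 ≡ 2 (mod 3). Now have -(2/3).
Factor out 2: 2 = 2. Since 3 ≡ 3 (mod 8), (2/3) = -1. Now have (1/3).
(1/3) = 1. Collecting the sign factors: 1.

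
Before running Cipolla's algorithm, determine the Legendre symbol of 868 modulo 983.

1

Factor out 2: 868 = 2^2·217. Since 983 ≡ 7 (mod 8), (2/983) = +1, and (2/983)^2 = +1. Now have (217/983).
217 ≡ 1 (mod 4), so quadratic reciprocity gives (217/983) = (983/217). Reduce: 983 ≡ 115 (mod 217). Now have (115/217).
217 ≡ 1 (mod 4), so quadratic reciprocity gives (115/217) = (217/115). Reduce: 217 ≡ 102 (mod 115). Now have (102/115).
Factor out 2: 102 = 2·51. Since 115 ≡ 3 (mod 8), (2/115) = -1. Now have -(51/115).
Both 51 ≡ 3 and 115 ≡ 3 (mod 4), so reciprocity gives (51/115) = -(115/51). Reduce: 115 ≡ 13 (mod 51). Now have (13/51).
13 ≡ 1 (mod 4), so quadratic reciprocity gives (13/51) = (51/13). Reduce: 51 ≡ 12 (mod 13). Now have (12/13).
Factor out 2: 12 = 2^2·3. Since 13 ≡ 5 (mod 8), (2/13) = -1, and (2/13)^2 = +1. Now have (3/13).
13 ≡ 1 (mod 4), so quadratic reciprocity gives (3/13) = (13/3). Reduce: 13 ≡ 1 (mod 3). Now have (1/3).
(1/3) = 1. Collecting the sign factors: 1.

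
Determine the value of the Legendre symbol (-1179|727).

-1

(-1179|727)
  = -(1179|727)    [727 ≡ 3 mod 4 ⇒ (-1|727) = -1]
  = -(452|727)    [1179 ≡ 452 mod 727]
  = -(113|727)    [727 ≡ 7 mod 8 ⇒ (2|727)^2 = +1]
  = -(727|113)    [QR: 113 ≡ 1 mod 4, sign kept]
  = -(49|113)    [727 ≡ 49 mod 113]
  = -(113|49)    [QR: 49 ≡ 1 mod 4, sign kept]
  = -(15|49)    [113 ≡ 15 mod 49]
  = -(49|15)    [QR: 49 ≡ 1 mod 4, sign kept]
  = -(4|15)    [49 ≡ 4 mod 15]
  = -(1|15)    [15 ≡ 7 mod 8 ⇒ (2|15)^2 = +1]
  = -1    [(1|15) = 1]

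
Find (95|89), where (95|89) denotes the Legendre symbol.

-1

(95|89)
  = (6|89)    [95 ≡ 6 mod 89]
  = (3|89)    [89 ≡ 1 mod 8 ⇒ (2|89) = +1]
  = (89|3)    [QR: 89 ≡ 1 mod 4, sign kept]
  = (2|3)    [89 ≡ 2 mod 3]
  = -(1|3)    [3 ≡ 3 mod 8 ⇒ (2|3) = -1]
  = -1    [(1|3) = 1]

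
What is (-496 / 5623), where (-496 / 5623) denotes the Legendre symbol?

(-496 / 5623)
  = -(496 / 5623)    [5623 ≡ 3 mod 4 ⇒ (-1 / 5623) = -1]
  = -(31 / 5623)    [5623 ≡ 7 mod 8 ⇒ (2 / 5623)^4 = +1]
  = (5623 / 31)    [QR: both ≡ 3 mod 4, sign flips]
  = (12 / 31)    [5623 ≡ 12 mod 31]
  = (3 / 31)    [31 ≡ 7 mod 8 ⇒ (2 / 31)^2 = +1]
  = -(31 / 3)    [QR: both ≡ 3 mod 4, sign flips]
  = -(1 / 3)    [31 ≡ 1 mod 3]
  = -1    [(1 / 3) = 1]

-1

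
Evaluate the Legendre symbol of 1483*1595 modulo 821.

-1

By multiplicativity, (1483·1595/821) = (1483/821)·(1595/821).
First factor (1483/821):
Reduce the numerator: 1483 ≡ 662 (mod 821), so (1483/821) = (662/821).
Factor out 2: 662 = 2·331. Since 821 ≡ 5 (mod 8), (2/821) = -1. Now have -(331/821).
821 ≡ 1 (mod 4), so quadratic reciprocity gives (331/821) = (821/331). Reduce: 821 ≡ 159 (mod 331). Now have -(159/331).
Both 159 ≡ 3 and 331 ≡ 3 (mod 4), so reciprocity gives (159/331) = -(331/159). Reduce: 331 ≡ 13 (mod 159). Now have (13/159).
13 ≡ 1 (mod 4), so quadratic reciprocity gives (13/159) = (159/13). Reduce: 159 ≡ 3 (mod 13). Now have (3/13).
13 ≡ 1 (mod 4), so quadratic reciprocity gives (3/13) = (13/3). Reduce: 13 ≡ 1 (mod 3). Now have (1/3).
(1/3) = 1. Collecting the sign factors: 1.
Second factor (1595/821):
Reduce the numerator: 1595 ≡ 774 (mod 821), so (1595/821) = (774/821).
Factor out 2: 774 = 2·387. Since 821 ≡ 5 (mod 8), (2/821) = -1. Now have -(387/821).
821 ≡ 1 (mod 4), so quadratic reciprocity gives (387/821) = (821/387). Reduce: 821 ≡ 47 (mod 387). Now have -(47/387).
Both 47 ≡ 3 and 387 ≡ 3 (mod 4), so reciprocity gives (47/387) = -(387/47). Reduce: 387 ≡ 11 (mod 47). Now have (11/47).
Both 11 ≡ 3 and 47 ≡ 3 (mod 4), so reciprocity gives (11/47) = -(47/11). Reduce: 47 ≡ 3 (mod 11). Now have -(3/11).
Both 3 ≡ 3 and 11 ≡ 3 (mod 4), so reciprocity gives (3/11) = -(11/3). Reduce: 11 ≡ 2 (mod 3). Now have (2/3).
Factor out 2: 2 = 2. Since 3 ≡ 3 (mod 8), (2/3) = -1. Now have -(1/3).
(1/3) = 1. Collecting the sign factors: -1.
Product: (1)·(-1) = -1.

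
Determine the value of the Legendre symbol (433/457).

1

(433/457)
  = (457/433)    [QR: 433 ≡ 1 mod 4, sign kept]
  = (24/433)    [457 ≡ 24 mod 433]
  = (3/433)    [433 ≡ 1 mod 8 ⇒ (2/433)^3 = +1]
  = (433/3)    [QR: 433 ≡ 1 mod 4, sign kept]
  = (1/3)    [433 ≡ 1 mod 3]
  = 1    [(1/3) = 1]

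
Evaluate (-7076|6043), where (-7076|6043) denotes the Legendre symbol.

(-7076|6043)
  = (5010|6043)    [-7076 ≡ 5010 mod 6043]
  = -(2505|6043)    [6043 ≡ 3 mod 8 ⇒ (2|6043) = -1]
  = -(6043|2505)    [QR: 2505 ≡ 1 mod 4, sign kept]
  = -(1033|2505)    [6043 ≡ 1033 mod 2505]
  = -(2505|1033)    [QR: 1033 ≡ 1 mod 4, sign kept]
  = -(439|1033)    [2505 ≡ 439 mod 1033]
  = -(1033|439)    [QR: 1033 ≡ 1 mod 4, sign kept]
  = -(155|439)    [1033 ≡ 155 mod 439]
  = (439|155)    [QR: both ≡ 3 mod 4, sign flips]
  = (129|155)    [439 ≡ 129 mod 155]
  = (155|129)    [QR: 129 ≡ 1 mod 4, sign kept]
  = (26|129)    [155 ≡ 26 mod 129]
  = (13|129)    [129 ≡ 1 mod 8 ⇒ (2|129) = +1]
  = (129|13)    [QR: 13 ≡ 1 mod 4, sign kept]
  = (12|13)    [129 ≡ 12 mod 13]
  = (3|13)    [13 ≡ 5 mod 8 ⇒ (2|13)^2 = +1]
  = (13|3)    [QR: 13 ≡ 1 mod 4, sign kept]
  = (1|3)    [13 ≡ 1 mod 3]
  = 1    [(1|3) = 1]

1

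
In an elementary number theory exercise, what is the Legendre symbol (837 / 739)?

-1

Reduce the numerator: 837 ≡ 98 (mod 739), so (837 / 739) = (98 / 739).
Factor out 2: 98 = 2·49. Since 739 ≡ 3 (mod 8), (2 / 739) = -1. Now have -(49 / 739).
49 ≡ 1 (mod 4), so quadratic reciprocity gives (49 / 739) = (739 / 49). Reduce: 739 ≡ 4 (mod 49). Now have -(4 / 49).
Factor out 2: 4 = 2^2. Since 49 ≡ 1 (mod 8), (2 / 49) = +1, and (2 / 49)^2 = +1. Now have -(1 / 49).
(1 / 49) = 1. Collecting the sign factors: -1.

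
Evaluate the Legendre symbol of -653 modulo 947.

-1

Reduce the numerator: -653 ≡ 294 (mod 947), so (-653/947) = (294/947).
Factor out 2: 294 = 2·147. Since 947 ≡ 3 (mod 8), (2/947) = -1. Now have -(147/947).
Both 147 ≡ 3 and 947 ≡ 3 (mod 4), so reciprocity gives (147/947) = -(947/147). Reduce: 947 ≡ 65 (mod 147). Now have (65/147).
65 ≡ 1 (mod 4), so quadratic reciprocity gives (65/147) = (147/65). Reduce: 147 ≡ 17 (mod 65). Now have (17/65).
17 ≡ 1 (mod 4), so quadratic reciprocity gives (17/65) = (65/17). Reduce: 65 ≡ 14 (mod 17). Now have (14/17).
Factor out 2: 14 = 2·7. Since 17 ≡ 1 (mod 8), (2/17) = +1. Now have (7/17).
17 ≡ 1 (mod 4), so quadratic reciprocity gives (7/17) = (17/7). Reduce: 17 ≡ 3 (mod 7). Now have (3/7).
Both 3 ≡ 3 and 7 ≡ 3 (mod 4), so reciprocity gives (3/7) = -(7/3). Reduce: 7 ≡ 1 (mod 3). Now have -(1/3).
(1/3) = 1. Collecting the sign factors: -1.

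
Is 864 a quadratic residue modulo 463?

no

(864/463)
  = (401/463)    [864 ≡ 401 mod 463]
  = (463/401)    [QR: 401 ≡ 1 mod 4, sign kept]
  = (62/401)    [463 ≡ 62 mod 401]
  = (31/401)    [401 ≡ 1 mod 8 ⇒ (2/401) = +1]
  = (401/31)    [QR: 401 ≡ 1 mod 4, sign kept]
  = (29/31)    [401 ≡ 29 mod 31]
  = (31/29)    [QR: 29 ≡ 1 mod 4, sign kept]
  = (2/29)    [31 ≡ 2 mod 29]
  = -(1/29)    [29 ≡ 5 mod 8 ⇒ (2/29) = -1]
  = -1    [(1/29) = 1]
The Legendre symbol is -1, so x^2 ≡ 864 (mod 463) has no solution.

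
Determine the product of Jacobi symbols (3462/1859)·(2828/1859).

-1

By multiplicativity, (3462·2828/1859) = (3462/1859)·(2828/1859).
First factor (3462/1859):
(3462/1859)
  = (1603/1859)    [3462 ≡ 1603 mod 1859]
  = -(1859/1603)    [QR: both ≡ 3 mod 4, sign flips]
  = -(256/1603)    [1859 ≡ 256 mod 1603]
  = -(1/1603)    [1603 ≡ 3 mod 8 ⇒ (2/1603)^8 = +1]
  = -1    [(1/1603) = 1]
Second factor (2828/1859):
(2828/1859)
  = (969/1859)    [2828 ≡ 969 mod 1859]
  = (1859/969)    [QR: 969 ≡ 1 mod 4, sign kept]
  = (890/969)    [1859 ≡ 890 mod 969]
  = (445/969)    [969 ≡ 1 mod 8 ⇒ (2/969) = +1]
  = (969/445)    [QR: 445 ≡ 1 mod 4, sign kept]
  = (79/445)    [969 ≡ 79 mod 445]
  = (445/79)    [QR: 445 ≡ 1 mod 4, sign kept]
  = (50/79)    [445 ≡ 50 mod 79]
  = (25/79)    [79 ≡ 7 mod 8 ⇒ (2/79) = +1]
  = (79/25)    [QR: 25 ≡ 1 mod 4, sign kept]
  = (4/25)    [79 ≡ 4 mod 25]
  = (1/25)    [25 ≡ 1 mod 8 ⇒ (2/25)^2 = +1]
  = 1    [(1/25) = 1]
Product: (-1)·(1) = -1.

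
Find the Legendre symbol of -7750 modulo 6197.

(-7750/6197)
  = (7750/6197)    [6197 ≡ 1 mod 4 ⇒ (-1/6197) = +1]
  = (1553/6197)    [7750 ≡ 1553 mod 6197]
  = (6197/1553)    [QR: 1553 ≡ 1 mod 4, sign kept]
  = (1538/1553)    [6197 ≡ 1538 mod 1553]
  = (769/1553)    [1553 ≡ 1 mod 8 ⇒ (2/1553) = +1]
  = (1553/769)    [QR: 769 ≡ 1 mod 4, sign kept]
  = (15/769)    [1553 ≡ 15 mod 769]
  = (769/15)    [QR: 769 ≡ 1 mod 4, sign kept]
  = (4/15)    [769 ≡ 4 mod 15]
  = (1/15)    [15 ≡ 7 mod 8 ⇒ (2/15)^2 = +1]
  = 1    [(1/15) = 1]

1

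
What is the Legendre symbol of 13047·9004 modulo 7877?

By multiplicativity, (13047·9004 / 7877) = (13047 / 7877)·(9004 / 7877).
First factor (13047 / 7877):
Reduce the numerator: 13047 ≡ 5170 (mod 7877), so (13047 / 7877) = (5170 / 7877).
Factor out 2: 5170 = 2·2585. Since 7877 ≡ 5 (mod 8), (2 / 7877) = -1. Now have -(2585 / 7877).
2585 ≡ 1 (mod 4), so quadratic reciprocity gives (2585 / 7877) = (7877 / 2585). Reduce: 7877 ≡ 122 (mod 2585). Now have -(122 / 2585).
Factor out 2: 122 = 2·61. Since 2585 ≡ 1 (mod 8), (2 / 2585) = +1. Now have -(61 / 2585).
61 ≡ 1 (mod 4), so quadratic reciprocity gives (61 / 2585) = (2585 / 61). Reduce: 2585 ≡ 23 (mod 61). Now have -(23 / 61).
61 ≡ 1 (mod 4), so quadratic reciprocity gives (23 / 61) = (61 / 23). Reduce: 61 ≡ 15 (mod 23). Now have -(15 / 23).
Both 15 ≡ 3 and 23 ≡ 3 (mod 4), so reciprocity gives (15 / 23) = -(23 / 15). Reduce: 23 ≡ 8 (mod 15). Now have (8 / 15).
Factor out 2: 8 = 2^3. Since 15 ≡ 7 (mod 8), (2 / 15) = +1, and (2 / 15)^3 = +1. Now have (1 / 15).
(1 / 15) = 1. Collecting the sign factors: 1.
Second factor (9004 / 7877):
Reduce the numerator: 9004 ≡ 1127 (mod 7877), so (9004 / 7877) = (1127 / 7877).
7877 ≡ 1 (mod 4), so quadratic reciprocity gives (1127 / 7877) = (7877 / 1127). Reduce: 7877 ≡ 1115 (mod 1127). Now have (1115 / 1127).
Both 1115 ≡ 3 and 1127 ≡ 3 (mod 4), so reciprocity gives (1115 / 1127) = -(1127 / 1115). Reduce: 1127 ≡ 12 (mod 1115). Now have -(12 / 1115).
Factor out 2: 12 = 2^2·3. Since 1115 ≡ 3 (mod 8), (2 / 1115) = -1, and (2 / 1115)^2 = +1. Now have -(3 / 1115).
Both 3 ≡ 3 and 1115 ≡ 3 (mod 4), so reciprocity gives (3 / 1115) = -(1115 / 3). Reduce: 1115 ≡ 2 (mod 3). Now have (2 / 3).
Factor out 2: 2 = 2. Since 3 ≡ 3 (mod 8), (2 / 3) = -1. Now have -(1 / 3).
(1 / 3) = 1. Collecting the sign factors: -1.
Product: (1)·(-1) = -1.

-1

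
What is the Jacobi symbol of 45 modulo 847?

(45/847)
  = (847/45)    [QR: 45 ≡ 1 mod 4, sign kept]
  = (37/45)    [847 ≡ 37 mod 45]
  = (45/37)    [QR: 37 ≡ 1 mod 4, sign kept]
  = (8/37)    [45 ≡ 8 mod 37]
  = -(1/37)    [37 ≡ 5 mod 8 ⇒ (2/37)^3 = -1]
  = -1    [(1/37) = 1]

-1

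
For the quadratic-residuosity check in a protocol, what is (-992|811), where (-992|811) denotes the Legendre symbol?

-1

(-992|811)
  = -(992|811)    [811 ≡ 3 mod 4 ⇒ (-1|811) = -1]
  = -(181|811)    [992 ≡ 181 mod 811]
  = -(811|181)    [QR: 181 ≡ 1 mod 4, sign kept]
  = -(87|181)    [811 ≡ 87 mod 181]
  = -(181|87)    [QR: 181 ≡ 1 mod 4, sign kept]
  = -(7|87)    [181 ≡ 7 mod 87]
  = (87|7)    [QR: both ≡ 3 mod 4, sign flips]
  = (3|7)    [87 ≡ 3 mod 7]
  = -(7|3)    [QR: both ≡ 3 mod 4, sign flips]
  = -(1|3)    [7 ≡ 1 mod 3]
  = -1    [(1|3) = 1]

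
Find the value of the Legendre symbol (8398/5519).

-1

(8398/5519)
  = (2879/5519)    [8398 ≡ 2879 mod 5519]
  = -(5519/2879)    [QR: both ≡ 3 mod 4, sign flips]
  = -(2640/2879)    [5519 ≡ 2640 mod 2879]
  = -(165/2879)    [2879 ≡ 7 mod 8 ⇒ (2/2879)^4 = +1]
  = -(2879/165)    [QR: 165 ≡ 1 mod 4, sign kept]
  = -(74/165)    [2879 ≡ 74 mod 165]
  = (37/165)    [165 ≡ 5 mod 8 ⇒ (2/165) = -1]
  = (165/37)    [QR: 37 ≡ 1 mod 4, sign kept]
  = (17/37)    [165 ≡ 17 mod 37]
  = (37/17)    [QR: 17 ≡ 1 mod 4, sign kept]
  = (3/17)    [37 ≡ 3 mod 17]
  = (17/3)    [QR: 17 ≡ 1 mod 4, sign kept]
  = (2/3)    [17 ≡ 2 mod 3]
  = -(1/3)    [3 ≡ 3 mod 8 ⇒ (2/3) = -1]
  = -1    [(1/3) = 1]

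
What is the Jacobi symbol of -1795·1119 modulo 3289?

By multiplicativity, (-1795·1119|3289) = (-1795|3289)·(1119|3289).
First factor (-1795|3289):
(-1795|3289)
  = (1795|3289)    [3289 ≡ 1 mod 4 ⇒ (-1|3289) = +1]
  = (3289|1795)    [QR: 3289 ≡ 1 mod 4, sign kept]
  = (1494|1795)    [3289 ≡ 1494 mod 1795]
  = -(747|1795)    [1795 ≡ 3 mod 8 ⇒ (2|1795) = -1]
  = (1795|747)    [QR: both ≡ 3 mod 4, sign flips]
  = (301|747)    [1795 ≡ 301 mod 747]
  = (747|301)    [QR: 301 ≡ 1 mod 4, sign kept]
  = (145|301)    [747 ≡ 145 mod 301]
  = (301|145)    [QR: 145 ≡ 1 mod 4, sign kept]
  = (11|145)    [301 ≡ 11 mod 145]
  = (145|11)    [QR: 145 ≡ 1 mod 4, sign kept]
  = (2|11)    [145 ≡ 2 mod 11]
  = -(1|11)    [11 ≡ 3 mod 8 ⇒ (2|11) = -1]
  = -1    [(1|11) = 1]
Second factor (1119|3289):
(1119|3289)
  = (3289|1119)    [QR: 3289 ≡ 1 mod 4, sign kept]
  = (1051|1119)    [3289 ≡ 1051 mod 1119]
  = -(1119|1051)    [QR: both ≡ 3 mod 4, sign flips]
  = -(68|1051)    [1119 ≡ 68 mod 1051]
  = -(17|1051)    [1051 ≡ 3 mod 8 ⇒ (2|1051)^2 = +1]
  = -(1051|17)    [QR: 17 ≡ 1 mod 4, sign kept]
  = -(14|17)    [1051 ≡ 14 mod 17]
  = -(7|17)    [17 ≡ 1 mod 8 ⇒ (2|17) = +1]
  = -(17|7)    [QR: 17 ≡ 1 mod 4, sign kept]
  = -(3|7)    [17 ≡ 3 mod 7]
  = (7|3)    [QR: both ≡ 3 mod 4, sign flips]
  = (1|3)    [7 ≡ 1 mod 3]
  = 1    [(1|3) = 1]
Product: (-1)·(1) = -1.

-1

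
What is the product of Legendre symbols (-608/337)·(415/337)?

By multiplicativity, (-608·415/337) = (-608/337)·(415/337).
First factor (-608/337):
(-608/337)
  = (608/337)    [337 ≡ 1 mod 4 ⇒ (-1/337) = +1]
  = (271/337)    [608 ≡ 271 mod 337]
  = (337/271)    [QR: 337 ≡ 1 mod 4, sign kept]
  = (66/271)    [337 ≡ 66 mod 271]
  = (33/271)    [271 ≡ 7 mod 8 ⇒ (2/271) = +1]
  = (271/33)    [QR: 33 ≡ 1 mod 4, sign kept]
  = (7/33)    [271 ≡ 7 mod 33]
  = (33/7)    [QR: 33 ≡ 1 mod 4, sign kept]
  = (5/7)    [33 ≡ 5 mod 7]
  = (7/5)    [QR: 5 ≡ 1 mod 4, sign kept]
  = (2/5)    [7 ≡ 2 mod 5]
  = -(1/5)    [5 ≡ 5 mod 8 ⇒ (2/5) = -1]
  = -1    [(1/5) = 1]
Second factor (415/337):
(415/337)
  = (78/337)    [415 ≡ 78 mod 337]
  = (39/337)    [337 ≡ 1 mod 8 ⇒ (2/337) = +1]
  = (337/39)    [QR: 337 ≡ 1 mod 4, sign kept]
  = (25/39)    [337 ≡ 25 mod 39]
  = (39/25)    [QR: 25 ≡ 1 mod 4, sign kept]
  = (14/25)    [39 ≡ 14 mod 25]
  = (7/25)    [25 ≡ 1 mod 8 ⇒ (2/25) = +1]
  = (25/7)    [QR: 25 ≡ 1 mod 4, sign kept]
  = (4/7)    [25 ≡ 4 mod 7]
  = (1/7)    [7 ≡ 7 mod 8 ⇒ (2/7)^2 = +1]
  = 1    [(1/7) = 1]
Product: (-1)·(1) = -1.

-1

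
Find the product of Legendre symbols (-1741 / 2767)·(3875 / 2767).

-1

By multiplicativity, (-1741·3875 / 2767) = (-1741 / 2767)·(3875 / 2767).
First factor (-1741 / 2767):
(-1741 / 2767)
  = (1026 / 2767)    [-1741 ≡ 1026 mod 2767]
  = (513 / 2767)    [2767 ≡ 7 mod 8 ⇒ (2 / 2767) = +1]
  = (2767 / 513)    [QR: 513 ≡ 1 mod 4, sign kept]
  = (202 / 513)    [2767 ≡ 202 mod 513]
  = (101 / 513)    [513 ≡ 1 mod 8 ⇒ (2 / 513) = +1]
  = (513 / 101)    [QR: 101 ≡ 1 mod 4, sign kept]
  = (8 / 101)    [513 ≡ 8 mod 101]
  = -(1 / 101)    [101 ≡ 5 mod 8 ⇒ (2 / 101)^3 = -1]
  = -1    [(1 / 101) = 1]
Second factor (3875 / 2767):
(3875 / 2767)
  = (1108 / 2767)    [3875 ≡ 1108 mod 2767]
  = (277 / 2767)    [2767 ≡ 7 mod 8 ⇒ (2 / 2767)^2 = +1]
  = (2767 / 277)    [QR: 277 ≡ 1 mod 4, sign kept]
  = (274 / 277)    [2767 ≡ 274 mod 277]
  = -(137 / 277)    [277 ≡ 5 mod 8 ⇒ (2 / 277) = -1]
  = -(277 / 137)    [QR: 137 ≡ 1 mod 4, sign kept]
  = -(3 / 137)    [277 ≡ 3 mod 137]
  = -(137 / 3)    [QR: 137 ≡ 1 mod 4, sign kept]
  = -(2 / 3)    [137 ≡ 2 mod 3]
  = (1 / 3)    [3 ≡ 3 mod 8 ⇒ (2 / 3) = -1]
  = 1    [(1 / 3) = 1]
Product: (-1)·(1) = -1.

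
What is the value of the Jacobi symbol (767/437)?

(767/437)
  = (330/437)    [767 ≡ 330 mod 437]
  = -(165/437)    [437 ≡ 5 mod 8 ⇒ (2/437) = -1]
  = -(437/165)    [QR: 165 ≡ 1 mod 4, sign kept]
  = -(107/165)    [437 ≡ 107 mod 165]
  = -(165/107)    [QR: 165 ≡ 1 mod 4, sign kept]
  = -(58/107)    [165 ≡ 58 mod 107]
  = (29/107)    [107 ≡ 3 mod 8 ⇒ (2/107) = -1]
  = (107/29)    [QR: 29 ≡ 1 mod 4, sign kept]
  = (20/29)    [107 ≡ 20 mod 29]
  = (5/29)    [29 ≡ 5 mod 8 ⇒ (2/29)^2 = +1]
  = (29/5)    [QR: 5 ≡ 1 mod 4, sign kept]
  = (4/5)    [29 ≡ 4 mod 5]
  = (1/5)    [5 ≡ 5 mod 8 ⇒ (2/5)^2 = +1]
  = 1    [(1/5) = 1]

1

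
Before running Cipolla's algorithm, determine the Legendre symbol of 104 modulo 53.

-1

Reduce the numerator: 104 ≡ 51 (mod 53), so (104/53) = (51/53).
53 ≡ 1 (mod 4), so quadratic reciprocity gives (51/53) = (53/51). Reduce: 53 ≡ 2 (mod 51). Now have (2/51).
Factor out 2: 2 = 2. Since 51 ≡ 3 (mod 8), (2/51) = -1. Now have -(1/51).
(1/51) = 1. Collecting the sign factors: -1.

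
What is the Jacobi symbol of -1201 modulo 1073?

1

(-1201/1073)
  = (1201/1073)    [1073 ≡ 1 mod 4 ⇒ (-1/1073) = +1]
  = (128/1073)    [1201 ≡ 128 mod 1073]
  = (1/1073)    [1073 ≡ 1 mod 8 ⇒ (2/1073)^7 = +1]
  = 1    [(1/1073) = 1]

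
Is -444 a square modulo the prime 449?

yes

(-444/449)
  = (5/449)    [-444 ≡ 5 mod 449]
  = (449/5)    [QR: 5 ≡ 1 mod 4, sign kept]
  = (4/5)    [449 ≡ 4 mod 5]
  = (1/5)    [5 ≡ 5 mod 8 ⇒ (2/5)^2 = +1]
  = 1    [(1/5) = 1]
The Legendre symbol is 1, so x^2 ≡ -444 (mod 449) has solution.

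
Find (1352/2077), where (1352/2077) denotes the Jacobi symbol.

Factor out 2: 1352 = 2^3·169. Since 2077 ≡ 5 (mod 8), (2/2077) = -1, and (2/2077)^3 = -1. Now have -(169/2077).
169 ≡ 1 (mod 4), so quadratic reciprocity gives (169/2077) = (2077/169). Reduce: 2077 ≡ 49 (mod 169). Now have -(49/169).
49 ≡ 1 (mod 4), so quadratic reciprocity gives (49/169) = (169/49). Reduce: 169 ≡ 22 (mod 49). Now have -(22/49).
Factor out 2: 22 = 2·11. Since 49 ≡ 1 (mod 8), (2/49) = +1. Now have -(11/49).
49 ≡ 1 (mod 4), so quadratic reciprocity gives (11/49) = (49/11). Reduce: 49 ≡ 5 (mod 11). Now have -(5/11).
5 ≡ 1 (mod 4), so quadratic reciprocity gives (5/11) = (11/5). Reduce: 11 ≡ 1 (mod 5). Now have -(1/5).
(1/5) = 1. Collecting the sign factors: -1.

-1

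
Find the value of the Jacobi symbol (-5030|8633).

1

Pull out -1: (-5030|8633) = (-1|8633)·(5030|8633). Since 8633 ≡ 1 (mod 4), (-1|8633) = +1. Now have (5030|8633).
Factor out 2: 5030 = 2·2515. Since 8633 ≡ 1 (mod 8), (2|8633) = +1. Now have (2515|8633).
8633 ≡ 1 (mod 4), so quadratic reciprocity gives (2515|8633) = (8633|2515). Reduce: 8633 ≡ 1088 (mod 2515). Now have (1088|2515).
Factor out 2: 1088 = 2^6·17. Since 2515 ≡ 3 (mod 8), (2|2515) = -1, and (2|2515)^6 = +1. Now have (17|2515).
17 ≡ 1 (mod 4), so quadratic reciprocity gives (17|2515) = (2515|17). Reduce: 2515 ≡ 16 (mod 17). Now have (16|17).
Factor out 2: 16 = 2^4. Since 17 ≡ 1 (mod 8), (2|17) = +1, and (2|17)^4 = +1. Now have (1|17).
(1|17) = 1. Collecting the sign factors: 1.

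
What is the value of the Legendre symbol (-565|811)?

(-565|811)
  = -(565|811)    [811 ≡ 3 mod 4 ⇒ (-1|811) = -1]
  = -(811|565)    [QR: 565 ≡ 1 mod 4, sign kept]
  = -(246|565)    [811 ≡ 246 mod 565]
  = (123|565)    [565 ≡ 5 mod 8 ⇒ (2|565) = -1]
  = (565|123)    [QR: 565 ≡ 1 mod 4, sign kept]
  = (73|123)    [565 ≡ 73 mod 123]
  = (123|73)    [QR: 73 ≡ 1 mod 4, sign kept]
  = (50|73)    [123 ≡ 50 mod 73]
  = (25|73)    [73 ≡ 1 mod 8 ⇒ (2|73) = +1]
  = (73|25)    [QR: 25 ≡ 1 mod 4, sign kept]
  = (23|25)    [73 ≡ 23 mod 25]
  = (25|23)    [QR: 25 ≡ 1 mod 4, sign kept]
  = (2|23)    [25 ≡ 2 mod 23]
  = (1|23)    [23 ≡ 7 mod 8 ⇒ (2|23) = +1]
  = 1    [(1|23) = 1]

1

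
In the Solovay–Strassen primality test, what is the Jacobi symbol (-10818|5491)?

Reduce the numerator: -10818 ≡ 164 (mod 5491), so (-10818|5491) = (164|5491).
Factor out 2: 164 = 2^2·41. Since 5491 ≡ 3 (mod 8), (2|5491) = -1, and (2|5491)^2 = +1. Now have (41|5491).
41 ≡ 1 (mod 4), so quadratic reciprocity gives (41|5491) = (5491|41). Reduce: 5491 ≡ 38 (mod 41). Now have (38|41).
Factor out 2: 38 = 2·19. Since 41 ≡ 1 (mod 8), (2|41) = +1. Now have (19|41).
41 ≡ 1 (mod 4), so quadratic reciprocity gives (19|41) = (41|19). Reduce: 41 ≡ 3 (mod 19). Now have (3|19).
Both 3 ≡ 3 and 19 ≡ 3 (mod 4), so reciprocity gives (3|19) = -(19|3). Reduce: 19 ≡ 1 (mod 3). Now have -(1|3).
(1|3) = 1. Collecting the sign factors: -1.

-1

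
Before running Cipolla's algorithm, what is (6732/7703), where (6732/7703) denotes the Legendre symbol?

-1

Factor out 2: 6732 = 2^2·1683. Since 7703 ≡ 7 (mod 8), (2/7703) = +1, and (2/7703)^2 = +1. Now have (1683/7703).
Both 1683 ≡ 3 and 7703 ≡ 3 (mod 4), so reciprocity gives (1683/7703) = -(7703/1683). Reduce: 7703 ≡ 971 (mod 1683). Now have -(971/1683).
Both 971 ≡ 3 and 1683 ≡ 3 (mod 4), so reciprocity gives (971/1683) = -(1683/971). Reduce: 1683 ≡ 712 (mod 971). Now have (712/971).
Factor out 2: 712 = 2^3·89. Since 971 ≡ 3 (mod 8), (2/971) = -1, and (2/971)^3 = -1. Now have -(89/971).
89 ≡ 1 (mod 4), so quadratic reciprocity gives (89/971) = (971/89). Reduce: 971 ≡ 81 (mod 89). Now have -(81/89).
81 ≡ 1 (mod 4), so quadratic reciprocity gives (81/89) = (89/81). Reduce: 89 ≡ 8 (mod 81). Now have -(8/81).
Factor out 2: 8 = 2^3. Since 81 ≡ 1 (mod 8), (2/81) = +1, and (2/81)^3 = +1. Now have -(1/81).
(1/81) = 1. Collecting the sign factors: -1.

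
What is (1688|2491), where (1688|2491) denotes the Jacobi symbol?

Factor out 2: 1688 = 2^3·211. Since 2491 ≡ 3 (mod 8), (2|2491) = -1, and (2|2491)^3 = -1. Now have -(211|2491).
Both 211 ≡ 3 and 2491 ≡ 3 (mod 4), so reciprocity gives (211|2491) = -(2491|211). Reduce: 2491 ≡ 170 (mod 211). Now have (170|211).
Factor out 2: 170 = 2·85. Since 211 ≡ 3 (mod 8), (2|211) = -1. Now have -(85|211).
85 ≡ 1 (mod 4), so quadratic reciprocity gives (85|211) = (211|85). Reduce: 211 ≡ 41 (mod 85). Now have -(41|85).
41 ≡ 1 (mod 4), so quadratic reciprocity gives (41|85) = (85|41). Reduce: 85 ≡ 3 (mod 41). Now have -(3|41).
41 ≡ 1 (mod 4), so quadratic reciprocity gives (3|41) = (41|3). Reduce: 41 ≡ 2 (mod 3). Now have -(2|3).
Factor out 2: 2 = 2. Since 3 ≡ 3 (mod 8), (2|3) = -1. Now have (1|3).
(1|3) = 1. Collecting the sign factors: 1.

1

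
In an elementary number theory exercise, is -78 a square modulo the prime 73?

Pull out -1: (-78/73) = (-1/73)·(78/73). Since 73 ≡ 1 (mod 4), (-1/73) = +1. Now have (78/73).
Reduce the numerator: 78 ≡ 5 (mod 73), so (78/73) = (5/73).
5 ≡ 1 (mod 4), so quadratic reciprocity gives (5/73) = (73/5). Reduce: 73 ≡ 3 (mod 5). Now have (3/5).
5 ≡ 1 (mod 4), so quadratic reciprocity gives (3/5) = (5/3). Reduce: 5 ≡ 2 (mod 3). Now have (2/3).
Factor out 2: 2 = 2. Since 3 ≡ 3 (mod 8), (2/3) = -1. Now have -(1/3).
(1/3) = 1. Collecting the sign factors: -1.
(-78/73) = -1, and 73 is prime, so -78 is not a quadratic residue mod 73.

no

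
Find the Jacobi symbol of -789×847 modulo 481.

By multiplicativity, (-789·847|481) = (-789|481)·(847|481).
First factor (-789|481):
Reduce the numerator: -789 ≡ 173 (mod 481), so (-789|481) = (173|481).
173 ≡ 1 (mod 4), so quadratic reciprocity gives (173|481) = (481|173). Reduce: 481 ≡ 135 (mod 173). Now have (135|173).
173 ≡ 1 (mod 4), so quadratic reciprocity gives (135|173) = (173|135). Reduce: 173 ≡ 38 (mod 135). Now have (38|135).
Factor out 2: 38 = 2·19. Since 135 ≡ 7 (mod 8), (2|135) = +1. Now have (19|135).
Both 19 ≡ 3 and 135 ≡ 3 (mod 4), so reciprocity gives (19|135) = -(135|19). Reduce: 135 ≡ 2 (mod 19). Now have -(2|19).
Factor out 2: 2 = 2. Since 19 ≡ 3 (mod 8), (2|19) = -1. Now have (1|19).
(1|19) = 1. Collecting the sign factors: 1.
Second factor (847|481):
Reduce the numerator: 847 ≡ 366 (mod 481), so (847|481) = (366|481).
Factor out 2: 366 = 2·183. Since 481 ≡ 1 (mod 8), (2|481) = +1. Now have (183|481).
481 ≡ 1 (mod 4), so quadratic reciprocity gives (183|481) = (481|183). Reduce: 481 ≡ 115 (mod 183). Now have (115|183).
Both 115 ≡ 3 and 183 ≡ 3 (mod 4), so reciprocity gives (115|183) = -(183|115). Reduce: 183 ≡ 68 (mod 115). Now have -(68|115).
Factor out 2: 68 = 2^2·17. Since 115 ≡ 3 (mod 8), (2|115) = -1, and (2|115)^2 = +1. Now have -(17|115).
17 ≡ 1 (mod 4), so quadratic reciprocity gives (17|115) = (115|17). Reduce: 115 ≡ 13 (mod 17). Now have -(13|17).
13 ≡ 1 (mod 4), so quadratic reciprocity gives (13|17) = (17|13). Reduce: 17 ≡ 4 (mod 13). Now have -(4|13).
Factor out 2: 4 = 2^2. Since 13 ≡ 5 (mod 8), (2|13) = -1, and (2|13)^2 = +1. Now have -(1|13).
(1|13) = 1. Collecting the sign factors: -1.
Product: (1)·(-1) = -1.

-1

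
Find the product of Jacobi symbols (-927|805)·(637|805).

0

By multiplicativity, (-927·637|805) = (-927|805)·(637|805).
First factor (-927|805):
(-927|805)
  = (683|805)    [-927 ≡ 683 mod 805]
  = (805|683)    [QR: 805 ≡ 1 mod 4, sign kept]
  = (122|683)    [805 ≡ 122 mod 683]
  = -(61|683)    [683 ≡ 3 mod 8 ⇒ (2|683) = -1]
  = -(683|61)    [QR: 61 ≡ 1 mod 4, sign kept]
  = -(12|61)    [683 ≡ 12 mod 61]
  = -(3|61)    [61 ≡ 5 mod 8 ⇒ (2|61)^2 = +1]
  = -(61|3)    [QR: 61 ≡ 1 mod 4, sign kept]
  = -(1|3)    [61 ≡ 1 mod 3]
  = -1    [(1|3) = 1]
Second factor (637|805):
(637|805)
  = (805|637)    [QR: 637 ≡ 1 mod 4, sign kept]
  = (168|637)    [805 ≡ 168 mod 637]
  = -(21|637)    [637 ≡ 5 mod 8 ⇒ (2|637)^3 = -1]
  = -(637|21)    [QR: 21 ≡ 1 mod 4, sign kept]
  = -(7|21)    [637 ≡ 7 mod 21]
  = -(21|7)    [QR: 21 ≡ 1 mod 4, sign kept]
  = -(0|7)    [21 ≡ 0 mod 7]
  = 0    [numerator 0, gcd > 1]
Product: (-1)·(0) = 0.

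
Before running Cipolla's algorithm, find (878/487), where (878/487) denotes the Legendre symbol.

1

(878/487)
  = (391/487)    [878 ≡ 391 mod 487]
  = -(487/391)    [QR: both ≡ 3 mod 4, sign flips]
  = -(96/391)    [487 ≡ 96 mod 391]
  = -(3/391)    [391 ≡ 7 mod 8 ⇒ (2/391)^5 = +1]
  = (391/3)    [QR: both ≡ 3 mod 4, sign flips]
  = (1/3)    [391 ≡ 1 mod 3]
  = 1    [(1/3) = 1]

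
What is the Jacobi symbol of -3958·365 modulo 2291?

By multiplicativity, (-3958·365 / 2291) = (-3958 / 2291)·(365 / 2291).
First factor (-3958 / 2291):
(-3958 / 2291)
  = (624 / 2291)    [-3958 ≡ 624 mod 2291]
  = (39 / 2291)    [2291 ≡ 3 mod 8 ⇒ (2 / 2291)^4 = +1]
  = -(2291 / 39)    [QR: both ≡ 3 mod 4, sign flips]
  = -(29 / 39)    [2291 ≡ 29 mod 39]
  = -(39 / 29)    [QR: 29 ≡ 1 mod 4, sign kept]
  = -(10 / 29)    [39 ≡ 10 mod 29]
  = (5 / 29)    [29 ≡ 5 mod 8 ⇒ (2 / 29) = -1]
  = (29 / 5)    [QR: 5 ≡ 1 mod 4, sign kept]
  = (4 / 5)    [29 ≡ 4 mod 5]
  = (1 / 5)    [5 ≡ 5 mod 8 ⇒ (2 / 5)^2 = +1]
  = 1    [(1 / 5) = 1]
Second factor (365 / 2291):
(365 / 2291)
  = (2291 / 365)    [QR: 365 ≡ 1 mod 4, sign kept]
  = (101 / 365)    [2291 ≡ 101 mod 365]
  = (365 / 101)    [QR: 101 ≡ 1 mod 4, sign kept]
  = (62 / 101)    [365 ≡ 62 mod 101]
  = -(31 / 101)    [101 ≡ 5 mod 8 ⇒ (2 / 101) = -1]
  = -(101 / 31)    [QR: 101 ≡ 1 mod 4, sign kept]
  = -(8 / 31)    [101 ≡ 8 mod 31]
  = -(1 / 31)    [31 ≡ 7 mod 8 ⇒ (2 / 31)^3 = +1]
  = -1    [(1 / 31) = 1]
Product: (1)·(-1) = -1.

-1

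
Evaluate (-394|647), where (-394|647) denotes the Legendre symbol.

(-394|647)
  = (253|647)    [-394 ≡ 253 mod 647]
  = (647|253)    [QR: 253 ≡ 1 mod 4, sign kept]
  = (141|253)    [647 ≡ 141 mod 253]
  = (253|141)    [QR: 141 ≡ 1 mod 4, sign kept]
  = (112|141)    [253 ≡ 112 mod 141]
  = (7|141)    [141 ≡ 5 mod 8 ⇒ (2|141)^4 = +1]
  = (141|7)    [QR: 141 ≡ 1 mod 4, sign kept]
  = (1|7)    [141 ≡ 1 mod 7]
  = 1    [(1|7) = 1]

1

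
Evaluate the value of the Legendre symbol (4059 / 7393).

-1

(4059 / 7393)
  = (7393 / 4059)    [QR: 7393 ≡ 1 mod 4, sign kept]
  = (3334 / 4059)    [7393 ≡ 3334 mod 4059]
  = -(1667 / 4059)    [4059 ≡ 3 mod 8 ⇒ (2 / 4059) = -1]
  = (4059 / 1667)    [QR: both ≡ 3 mod 4, sign flips]
  = (725 / 1667)    [4059 ≡ 725 mod 1667]
  = (1667 / 725)    [QR: 725 ≡ 1 mod 4, sign kept]
  = (217 / 725)    [1667 ≡ 217 mod 725]
  = (725 / 217)    [QR: 217 ≡ 1 mod 4, sign kept]
  = (74 / 217)    [725 ≡ 74 mod 217]
  = (37 / 217)    [217 ≡ 1 mod 8 ⇒ (2 / 217) = +1]
  = (217 / 37)    [QR: 37 ≡ 1 mod 4, sign kept]
  = (32 / 37)    [217 ≡ 32 mod 37]
  = -(1 / 37)    [37 ≡ 5 mod 8 ⇒ (2 / 37)^5 = -1]
  = -1    [(1 / 37) = 1]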